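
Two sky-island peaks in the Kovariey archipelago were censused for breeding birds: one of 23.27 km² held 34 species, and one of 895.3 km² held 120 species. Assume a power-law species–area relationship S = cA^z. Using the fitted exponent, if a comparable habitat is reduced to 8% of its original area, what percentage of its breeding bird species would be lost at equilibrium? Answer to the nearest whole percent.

z = ln(120/34) / ln(895.3/23.27) = 1.2611 / 3.6500 = 0.3455
S_new/S_old = (A_new/A_old)^z = 0.08^0.3455 = exp(0.3455 × -2.5257) = 0.4178
Fraction lost = 1 − 0.4178 = 0.5822

58%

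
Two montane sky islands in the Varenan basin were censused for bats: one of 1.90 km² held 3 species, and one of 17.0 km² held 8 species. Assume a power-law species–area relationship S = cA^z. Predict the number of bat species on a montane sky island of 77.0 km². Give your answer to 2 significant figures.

z = ln(8/3) / ln(17/1.9) = 0.9808 / 2.1914 = 0.4476
c = 3 / 1.9^0.4476 = 3 / 1.333 = 2.251
S₃ = 2.251 × 77^0.4476 = 2.251 × 6.988 ≈ 15.73

16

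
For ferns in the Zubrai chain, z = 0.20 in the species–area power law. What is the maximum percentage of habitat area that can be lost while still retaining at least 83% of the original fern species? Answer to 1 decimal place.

60.6%

Need (A_new/A_old)^0.2 = 0.83, so A_new/A_old = 0.83^(1/0.2) = 0.83^5
ln(A_new/A_old) = ln 0.83 / 0.2 = -0.1863 / 0.2 = -0.9316
A_new/A_old = e^-0.9316 ≈ 0.3939
Fraction that can be lost = 1 − 0.3939 = 0.6061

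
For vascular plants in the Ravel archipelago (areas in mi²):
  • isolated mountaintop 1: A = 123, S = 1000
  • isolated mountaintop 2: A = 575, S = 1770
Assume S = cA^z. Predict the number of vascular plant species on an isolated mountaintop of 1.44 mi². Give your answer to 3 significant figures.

z = ln(1770/1000) / ln(575/123) = 0.5710 / 1.5422 = 0.3702
c = 1000 / 123^0.3702 = 1000 / 5.94 = 168.4
S₃ = 168.4 × 1.44^0.3702 = 168.4 × 1.145 ≈ 192.7

193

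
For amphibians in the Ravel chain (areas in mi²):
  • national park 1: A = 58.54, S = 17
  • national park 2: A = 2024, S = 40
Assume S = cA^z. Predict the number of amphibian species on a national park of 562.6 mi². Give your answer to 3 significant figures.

29.4

z = ln(40/17) / ln(2024/58.54) = 0.8557 / 3.5431 = 0.2415
c = 17 / 58.54^0.2415 = 17 / 2.672 = 6.362
S₃ = 6.362 × 562.6^0.2415 = 6.362 × 4.615 ≈ 29.36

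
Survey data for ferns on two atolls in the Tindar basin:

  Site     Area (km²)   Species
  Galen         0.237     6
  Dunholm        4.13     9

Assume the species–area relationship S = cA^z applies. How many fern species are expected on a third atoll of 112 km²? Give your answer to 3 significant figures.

z = ln(9/6) / ln(4.13/0.237) = 0.4055 / 2.8580 = 0.1419
c = 6 / 0.237^0.1419 = 6 / 0.8153 = 7.36
S₃ = 7.36 × 112^0.1419 = 7.36 × 1.953 ≈ 14.37

14.4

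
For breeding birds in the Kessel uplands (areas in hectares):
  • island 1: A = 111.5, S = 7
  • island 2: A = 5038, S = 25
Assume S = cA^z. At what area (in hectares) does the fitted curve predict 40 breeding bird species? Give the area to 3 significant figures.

z = ln(25/7) / ln(5038/111.5) = 1.2730 / 3.8107 = 0.3340
c = 7 / 111.5^0.3340 = 7 / 4.829 = 1.449
A = (40/1.449)^(1/0.3340) ⇒ ln A = ln(27.6)/0.3340 = 9.9318
A = e^9.9318 ≈ 20574 hectares

20600 hectares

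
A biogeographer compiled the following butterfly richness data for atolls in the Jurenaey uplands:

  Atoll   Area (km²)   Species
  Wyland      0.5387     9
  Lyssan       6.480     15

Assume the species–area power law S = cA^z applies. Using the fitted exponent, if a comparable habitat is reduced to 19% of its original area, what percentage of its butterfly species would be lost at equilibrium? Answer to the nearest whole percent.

z = ln(15/9) / ln(6.48/0.5387) = 0.5108 / 2.4873 = 0.2054
S_new/S_old = (A_new/A_old)^z = 0.19^0.2054 = exp(0.2054 × -1.6607) = 0.711
Fraction lost = 1 − 0.711 = 0.289

29%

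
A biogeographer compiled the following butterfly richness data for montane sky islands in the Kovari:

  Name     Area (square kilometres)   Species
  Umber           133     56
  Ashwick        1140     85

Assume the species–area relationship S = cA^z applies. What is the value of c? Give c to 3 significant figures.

z = ln(S₂/S₁) / ln(A₂/A₁) = ln(85/56) / ln(1140/133) = 0.4173 / 2.1484 = 0.1942
c = S₁ / A₁^z = 56 / 133^0.1942 = 56 / 2.585 = 21.66

21.7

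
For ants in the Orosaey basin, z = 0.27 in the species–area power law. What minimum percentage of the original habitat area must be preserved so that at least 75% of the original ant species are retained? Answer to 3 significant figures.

34.5%

Need (A_new/A_old)^0.27 = 0.75, so A_new/A_old = 0.75^(1/0.27) = 0.75^3.704
ln(A_new/A_old) = ln 0.75 / 0.27 = -0.2877 / 0.27 = -1.0655
A_new/A_old = e^-1.0655 ≈ 0.3446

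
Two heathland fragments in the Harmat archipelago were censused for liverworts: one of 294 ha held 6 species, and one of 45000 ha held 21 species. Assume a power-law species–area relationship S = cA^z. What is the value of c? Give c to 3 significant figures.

1.46

z = ln(S₂/S₁) / ln(A₂/A₁) = ln(21/6) / ln(45000/294) = 1.2528 / 5.0308 = 0.2490
c = S₁ / A₁^z = 6 / 294^0.2490 = 6 / 4.118 = 1.457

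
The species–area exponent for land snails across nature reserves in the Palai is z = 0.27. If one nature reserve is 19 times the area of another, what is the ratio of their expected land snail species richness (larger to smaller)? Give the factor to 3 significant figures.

2.21

S₂/S₁ = (A₂/A₁)^z = 19^0.27
ln(S₂/S₁) = 0.27 × ln 19 = 0.27 × 2.9444 = 0.7950
S₂/S₁ = e^0.7950 ≈ 2.214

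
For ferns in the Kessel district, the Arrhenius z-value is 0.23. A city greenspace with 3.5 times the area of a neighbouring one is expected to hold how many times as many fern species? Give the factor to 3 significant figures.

1.33

S₂/S₁ = (A₂/A₁)^z = 3.5^0.23
ln(S₂/S₁) = 0.23 × ln 3.5 = 0.23 × 1.2528 = 0.2881
S₂/S₁ = e^0.2881 ≈ 1.334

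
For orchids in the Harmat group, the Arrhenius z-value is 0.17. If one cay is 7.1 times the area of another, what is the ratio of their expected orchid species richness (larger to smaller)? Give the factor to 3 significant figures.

1.40

S₂/S₁ = (A₂/A₁)^z = 7.1^0.17
ln(S₂/S₁) = 0.17 × ln 7.1 = 0.17 × 1.9601 = 0.3332
S₂/S₁ = e^0.3332 ≈ 1.395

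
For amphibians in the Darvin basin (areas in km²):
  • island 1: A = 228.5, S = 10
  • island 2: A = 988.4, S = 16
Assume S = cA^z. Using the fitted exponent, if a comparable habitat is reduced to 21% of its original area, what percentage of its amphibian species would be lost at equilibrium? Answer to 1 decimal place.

39.4%

z = ln(16/10) / ln(988.4/228.5) = 0.4700 / 1.4646 = 0.3209
S_new/S_old = (A_new/A_old)^z = 0.21^0.3209 = exp(0.3209 × -1.5606) = 0.606
Fraction lost = 1 − 0.606 = 0.394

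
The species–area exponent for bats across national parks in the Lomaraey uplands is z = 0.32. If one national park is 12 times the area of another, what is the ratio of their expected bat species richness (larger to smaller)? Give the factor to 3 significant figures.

2.21

S₂/S₁ = (A₂/A₁)^z = 12^0.32
ln(S₂/S₁) = 0.32 × ln 12 = 0.32 × 2.4849 = 0.7952
S₂/S₁ = e^0.7952 ≈ 2.215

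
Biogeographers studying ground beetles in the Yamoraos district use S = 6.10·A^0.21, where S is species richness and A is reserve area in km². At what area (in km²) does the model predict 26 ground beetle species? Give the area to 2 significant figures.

26 = 6.1 × A^0.21  ⇒  A^0.21 = 26/6.1 = 4.262
ln A = ln(4.262) / 0.21 = 1.4498 / 0.21 = 6.9038
A = e^6.9038 ≈ 996.1 km²

1000 km²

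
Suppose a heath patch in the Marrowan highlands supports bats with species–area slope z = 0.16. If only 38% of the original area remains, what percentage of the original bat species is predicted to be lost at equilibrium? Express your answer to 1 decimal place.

14.3%

S_new/S_old = (A_new/A_old)^z = 0.38^0.16
= exp(0.16 × ln 0.38) = exp(0.16 × -0.9676) = exp(-0.1548) ≈ 0.8566
Fraction lost = 1 − 0.8566 = 0.1434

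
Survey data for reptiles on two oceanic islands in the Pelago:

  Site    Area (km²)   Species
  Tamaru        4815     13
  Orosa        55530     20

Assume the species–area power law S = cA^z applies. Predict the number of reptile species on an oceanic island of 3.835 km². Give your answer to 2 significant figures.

3.7

z = ln(20/13) / ln(55530/4815) = 0.4308 / 2.4452 = 0.1762
c = 13 / 4815^0.1762 = 13 / 4.454 = 2.918
S₃ = 2.918 × 3.835^0.1762 = 2.918 × 1.267 ≈ 3.698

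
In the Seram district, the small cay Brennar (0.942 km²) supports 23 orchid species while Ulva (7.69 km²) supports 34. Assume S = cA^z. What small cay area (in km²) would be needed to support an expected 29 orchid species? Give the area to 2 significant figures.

3.3 km²

z = ln(34/23) / ln(7.69/0.942) = 0.3909 / 2.0997 = 0.1862
c = 23 / 0.942^0.1862 = 23 / 0.9889 = 23.26
A = (29/23.26)^(1/0.1862) ⇒ ln A = ln(1.247)/0.1862 = 1.1855
A = e^1.1855 ≈ 3.272 km²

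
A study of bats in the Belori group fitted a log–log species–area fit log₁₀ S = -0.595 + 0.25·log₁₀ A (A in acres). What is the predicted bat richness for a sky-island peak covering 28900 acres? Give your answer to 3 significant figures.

3.31

S = 0.2541 × 28900^0.25
ln S = ln 0.2541 + 0.25 × ln 28900 = -1.3700 + 0.25 × 10.2716 = 1.1979
S = e^1.1979 ≈ 3.313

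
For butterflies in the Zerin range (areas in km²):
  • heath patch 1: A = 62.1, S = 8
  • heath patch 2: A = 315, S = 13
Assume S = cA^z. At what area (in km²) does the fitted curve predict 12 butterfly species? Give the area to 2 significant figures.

240 km²

z = ln(13/8) / ln(315/62.1) = 0.4855 / 1.6238 = 0.2990
c = 8 / 62.1^0.2990 = 8 / 3.436 = 2.328
A = (12/2.328)^(1/0.2990) ⇒ ln A = ln(5.155)/0.2990 = 5.4849
A = e^5.4849 ≈ 241 km²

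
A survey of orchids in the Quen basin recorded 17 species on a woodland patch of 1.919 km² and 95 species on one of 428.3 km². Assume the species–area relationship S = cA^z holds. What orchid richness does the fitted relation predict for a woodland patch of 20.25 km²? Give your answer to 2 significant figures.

z = ln(95/17) / ln(428.3/1.919) = 1.7207 / 5.4080 = 0.3182
c = 17 / 1.919^0.3182 = 17 / 1.23 = 13.82
S₃ = 13.82 × 20.25^0.3182 = 13.82 × 2.604 ≈ 35.98

36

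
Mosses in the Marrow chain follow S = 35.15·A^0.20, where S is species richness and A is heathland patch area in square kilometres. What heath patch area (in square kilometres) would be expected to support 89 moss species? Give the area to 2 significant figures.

100 square kilometres

89 = 35.15 × A^0.2  ⇒  A^0.2 = 89/35.15 = 2.532
ln A = ln(2.532) / 0.2 = 0.9290 / 0.2 = 4.6451
A = e^4.6451 ≈ 104.1 square kilometres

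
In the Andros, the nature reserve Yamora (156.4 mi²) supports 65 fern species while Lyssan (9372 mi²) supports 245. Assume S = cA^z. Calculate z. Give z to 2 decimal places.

0.32

Taking logs: ln S = ln c + z ln A, so z = (ln S₂ − ln S₁)/(ln A₂ − ln A₁).
z = ln(245/65) / ln(9372/156.4) = ln(3.769) / ln(59.92) = 1.3269 / 4.0931 = 0.3242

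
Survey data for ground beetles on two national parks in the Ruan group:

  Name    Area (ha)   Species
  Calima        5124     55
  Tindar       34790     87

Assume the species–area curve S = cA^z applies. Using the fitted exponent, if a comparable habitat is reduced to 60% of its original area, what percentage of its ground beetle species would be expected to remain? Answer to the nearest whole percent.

88%

z = ln(87/55) / ln(34790/5124) = 0.4586 / 1.9154 = 0.2394
S_new/S_old = (A_new/A_old)^z = 0.6^0.2394 = exp(0.2394 × -0.5108) = 0.8849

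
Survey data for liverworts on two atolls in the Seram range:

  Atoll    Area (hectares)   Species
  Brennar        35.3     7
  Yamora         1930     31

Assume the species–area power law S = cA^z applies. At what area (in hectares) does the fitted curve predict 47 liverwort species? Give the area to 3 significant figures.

5910 hectares

z = ln(31/7) / ln(1930/35.3) = 1.4881 / 4.0014 = 0.3719
c = 7 / 35.3^0.3719 = 7 / 3.764 = 1.86
A = (47/1.86)^(1/0.3719) ⇒ ln A = ln(25.27)/0.3719 = 8.6843
A = e^8.6843 ≈ 5910 hectares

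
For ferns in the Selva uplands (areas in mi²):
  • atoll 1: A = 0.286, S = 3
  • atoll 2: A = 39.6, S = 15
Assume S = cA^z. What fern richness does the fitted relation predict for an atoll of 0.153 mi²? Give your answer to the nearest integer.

z = ln(15/3) / ln(39.6/0.286) = 1.6094 / 4.9306 = 0.3264
c = 3 / 0.286^0.3264 = 3 / 0.6646 = 4.514
S₃ = 4.514 × 0.153^0.3264 = 4.514 × 0.5418 ≈ 2.446

2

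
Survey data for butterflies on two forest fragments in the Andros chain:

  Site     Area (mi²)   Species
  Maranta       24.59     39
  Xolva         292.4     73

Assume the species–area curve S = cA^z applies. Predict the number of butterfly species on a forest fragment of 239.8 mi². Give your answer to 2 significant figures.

69

z = ln(73/39) / ln(292.4/24.59) = 0.6269 / 2.4758 = 0.2532
c = 39 / 24.59^0.2532 = 39 / 2.25 = 17.33
S₃ = 17.33 × 239.8^0.2532 = 17.33 × 4.005 ≈ 69.42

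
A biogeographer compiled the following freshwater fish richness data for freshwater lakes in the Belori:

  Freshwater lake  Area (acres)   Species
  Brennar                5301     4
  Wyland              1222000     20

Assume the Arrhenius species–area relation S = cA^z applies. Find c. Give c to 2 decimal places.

z = ln(S₂/S₁) / ln(A₂/A₁) = ln(20/4) / ln(1222000/5301) = 1.6094 / 5.4403 = 0.2958
c = S₁ / A₁^z = 4 / 5301^0.2958 = 4 / 12.64 = 0.3164

0.32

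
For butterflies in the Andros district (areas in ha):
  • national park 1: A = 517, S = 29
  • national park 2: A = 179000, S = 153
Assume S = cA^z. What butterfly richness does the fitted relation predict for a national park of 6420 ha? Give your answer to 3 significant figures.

59.4

z = ln(153/29) / ln(179000/517) = 1.6631 / 5.8471 = 0.2844
c = 29 / 517^0.2844 = 29 / 5.913 = 4.904
S₃ = 4.904 × 6420^0.2844 = 4.904 × 12.11 ≈ 59.37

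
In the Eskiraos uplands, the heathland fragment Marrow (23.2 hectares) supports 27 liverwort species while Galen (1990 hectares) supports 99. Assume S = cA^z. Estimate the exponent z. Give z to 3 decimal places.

Taking logs: ln S = ln c + z ln A, so z = (ln S₂ − ln S₁)/(ln A₂ − ln A₁).
z = ln(99/27) / ln(1990/23.2) = ln(3.667) / ln(85.78) = 1.2993 / 4.4517 = 0.2919

0.292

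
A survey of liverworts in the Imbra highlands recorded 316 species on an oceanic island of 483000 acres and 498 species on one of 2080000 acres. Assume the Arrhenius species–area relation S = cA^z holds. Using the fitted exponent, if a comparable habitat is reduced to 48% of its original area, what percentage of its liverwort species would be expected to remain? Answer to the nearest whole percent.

z = ln(498/316) / ln(2080000/483000) = 0.4549 / 1.4601 = 0.3115
S_new/S_old = (A_new/A_old)^z = 0.48^0.3115 = exp(0.3115 × -0.7340) = 0.7956

80%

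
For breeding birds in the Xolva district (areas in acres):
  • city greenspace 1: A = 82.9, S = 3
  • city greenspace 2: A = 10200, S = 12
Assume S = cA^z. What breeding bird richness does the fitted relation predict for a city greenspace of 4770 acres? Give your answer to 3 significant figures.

9.64

z = ln(12/3) / ln(10200/82.9) = 1.3863 / 4.8125 = 0.2881
c = 3 / 82.9^0.2881 = 3 / 3.57 = 0.8404
S₃ = 0.8404 × 4770^0.2881 = 0.8404 × 11.47 ≈ 9.64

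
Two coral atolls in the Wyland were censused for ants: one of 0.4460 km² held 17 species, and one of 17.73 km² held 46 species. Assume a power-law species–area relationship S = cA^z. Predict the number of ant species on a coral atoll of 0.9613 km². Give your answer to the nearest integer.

z = ln(46/17) / ln(17.73/0.446) = 0.9954 / 3.6827 = 0.2703
c = 17 / 0.446^0.2703 = 17 / 0.8039 = 21.15
S₃ = 21.15 × 0.9613^0.2703 = 21.15 × 0.9894 ≈ 20.92

21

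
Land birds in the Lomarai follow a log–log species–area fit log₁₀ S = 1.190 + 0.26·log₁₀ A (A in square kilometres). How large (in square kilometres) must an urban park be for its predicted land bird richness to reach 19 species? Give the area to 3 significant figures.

2.19 square kilometres

19 = 15.49 × A^0.26  ⇒  A^0.26 = 19/15.49 = 1.227
ln A = ln(1.227) / 0.26 = 0.2044 / 0.26 = 0.7860
A = e^0.7860 ≈ 2.195 square kilometres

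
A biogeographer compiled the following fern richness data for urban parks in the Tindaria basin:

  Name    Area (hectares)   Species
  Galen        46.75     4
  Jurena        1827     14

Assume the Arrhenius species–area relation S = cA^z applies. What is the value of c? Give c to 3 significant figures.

z = ln(S₂/S₁) / ln(A₂/A₁) = ln(14/4) / ln(1827/46.75) = 1.2528 / 3.6656 = 0.3418
c = S₁ / A₁^z = 4 / 46.75^0.3418 = 4 / 3.721 = 1.075

1.07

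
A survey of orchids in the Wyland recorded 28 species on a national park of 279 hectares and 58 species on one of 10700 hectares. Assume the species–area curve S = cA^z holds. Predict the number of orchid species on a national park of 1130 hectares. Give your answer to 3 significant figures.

z = ln(58/28) / ln(10700/279) = 0.7282 / 3.6468 = 0.1997
c = 28 / 279^0.1997 = 28 / 3.079 = 9.095
S₃ = 9.095 × 1130^0.1997 = 9.095 × 4.071 ≈ 37.02

37.0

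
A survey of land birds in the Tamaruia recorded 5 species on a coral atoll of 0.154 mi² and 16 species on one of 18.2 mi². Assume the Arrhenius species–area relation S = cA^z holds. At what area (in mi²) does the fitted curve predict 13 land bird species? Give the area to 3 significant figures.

z = ln(16/5) / ln(18.2/0.154) = 1.1632 / 4.7722 = 0.2437
c = 5 / 0.154^0.2437 = 5 / 0.6338 = 7.889
A = (13/7.889)^(1/0.2437) ⇒ ln A = ln(1.648)/0.2437 = 2.0495
A = e^2.0495 ≈ 7.764 mi²

7.76 mi²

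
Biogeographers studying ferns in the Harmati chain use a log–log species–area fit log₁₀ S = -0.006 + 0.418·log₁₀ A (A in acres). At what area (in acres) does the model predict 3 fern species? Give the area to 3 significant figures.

3 = 0.9863 × A^0.418  ⇒  A^0.418 = 3/0.9863 = 3.042
ln A = ln(3.042) / 0.418 = 1.1124 / 0.418 = 2.6613
A = e^2.6613 ≈ 14.32 acres

14.3 acres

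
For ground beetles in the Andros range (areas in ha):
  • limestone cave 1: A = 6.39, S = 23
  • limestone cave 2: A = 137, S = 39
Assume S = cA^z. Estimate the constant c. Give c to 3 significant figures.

z = ln(S₂/S₁) / ln(A₂/A₁) = ln(39/23) / ln(137/6.39) = 0.5281 / 3.0652 = 0.1723
c = S₁ / A₁^z = 23 / 6.39^0.1723 = 23 / 1.376 = 16.71

16.7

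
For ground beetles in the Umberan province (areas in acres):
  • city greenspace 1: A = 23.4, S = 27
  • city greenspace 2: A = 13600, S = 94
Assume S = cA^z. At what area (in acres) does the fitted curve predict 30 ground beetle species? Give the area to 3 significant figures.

40.1 acres

z = ln(94/27) / ln(13600/23.4) = 1.2475 / 6.3651 = 0.1960
c = 27 / 23.4^0.1960 = 27 / 1.855 = 14.56
A = (30/14.56)^(1/0.1960) ⇒ ln A = ln(2.061)/0.1960 = 3.6903
A = e^3.6903 ≈ 40.06 acres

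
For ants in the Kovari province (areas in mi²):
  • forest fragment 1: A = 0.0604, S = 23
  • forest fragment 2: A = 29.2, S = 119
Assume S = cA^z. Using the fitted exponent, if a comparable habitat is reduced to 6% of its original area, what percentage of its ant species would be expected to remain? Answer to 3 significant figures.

47.3%

z = ln(119/23) / ln(29.2/0.0604) = 1.6436 / 6.1809 = 0.2659
S_new/S_old = (A_new/A_old)^z = 0.06^0.2659 = exp(0.2659 × -2.8134) = 0.4732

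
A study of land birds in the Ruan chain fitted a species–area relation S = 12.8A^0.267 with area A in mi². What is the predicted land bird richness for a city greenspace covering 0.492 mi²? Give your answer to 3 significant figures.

10.6

S = 12.8 × 0.492^0.267 = 12.8 × 0.8275 ≈ 10.59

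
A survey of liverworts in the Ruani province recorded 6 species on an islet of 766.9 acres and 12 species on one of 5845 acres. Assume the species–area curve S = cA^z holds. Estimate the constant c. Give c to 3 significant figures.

z = ln(S₂/S₁) / ln(A₂/A₁) = ln(12/6) / ln(5845/766.9) = 0.6931 / 2.0310 = 0.3413
c = S₁ / A₁^z = 6 / 766.9^0.3413 = 6 / 9.65 = 0.6218

0.622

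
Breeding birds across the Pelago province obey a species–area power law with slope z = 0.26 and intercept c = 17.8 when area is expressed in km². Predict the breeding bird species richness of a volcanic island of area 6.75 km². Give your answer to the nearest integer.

29

S = 17.8 × 6.75^0.26 = 17.8 × 1.643 ≈ 29.24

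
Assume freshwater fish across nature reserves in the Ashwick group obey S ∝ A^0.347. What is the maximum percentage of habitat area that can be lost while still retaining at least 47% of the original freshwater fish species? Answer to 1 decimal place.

Need (A_new/A_old)^0.347 = 0.47, so A_new/A_old = 0.47^(1/0.347) = 0.47^2.882
ln(A_new/A_old) = ln 0.47 / 0.347 = -0.7550 / 0.347 = -2.1759
A_new/A_old = e^-2.1759 ≈ 0.1135
Fraction that can be lost = 1 − 0.1135 = 0.8865

88.6%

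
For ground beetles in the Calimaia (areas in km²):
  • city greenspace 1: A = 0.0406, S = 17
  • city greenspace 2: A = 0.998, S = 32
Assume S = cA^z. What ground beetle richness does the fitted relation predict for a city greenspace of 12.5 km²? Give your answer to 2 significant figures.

53

z = ln(32/17) / ln(0.998/0.0406) = 0.6325 / 3.2020 = 0.1975
c = 17 / 0.0406^0.1975 = 17 / 0.531 = 32.01
S₃ = 32.01 × 12.5^0.1975 = 32.01 × 1.647 ≈ 52.72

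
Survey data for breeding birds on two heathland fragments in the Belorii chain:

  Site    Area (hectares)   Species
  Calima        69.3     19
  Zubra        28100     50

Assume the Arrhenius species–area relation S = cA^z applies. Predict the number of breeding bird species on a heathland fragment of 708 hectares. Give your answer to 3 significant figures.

27.6

z = ln(50/19) / ln(28100/69.3) = 0.9676 / 6.0051 = 0.1611
c = 19 / 69.3^0.1611 = 19 / 1.98 = 9.598
S₃ = 9.598 × 708^0.1611 = 9.598 × 2.879 ≈ 27.63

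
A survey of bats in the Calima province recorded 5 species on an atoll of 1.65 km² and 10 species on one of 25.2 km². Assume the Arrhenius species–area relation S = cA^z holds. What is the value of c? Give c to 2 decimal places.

z = ln(S₂/S₁) / ln(A₂/A₁) = ln(10/5) / ln(25.2/1.65) = 0.6931 / 2.7261 = 0.2543
c = S₁ / A₁^z = 5 / 1.65^0.2543 = 5 / 1.136 = 4.402

4.40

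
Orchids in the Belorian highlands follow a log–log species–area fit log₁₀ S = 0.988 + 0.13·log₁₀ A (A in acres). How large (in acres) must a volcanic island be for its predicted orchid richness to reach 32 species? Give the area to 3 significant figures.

32 = 9.727 × A^0.13  ⇒  A^0.13 = 32/9.727 = 3.29
ln A = ln(3.29) / 0.13 = 1.1908 / 0.13 = 9.1599
A = e^9.1599 ≈ 9508 acres

9510 acres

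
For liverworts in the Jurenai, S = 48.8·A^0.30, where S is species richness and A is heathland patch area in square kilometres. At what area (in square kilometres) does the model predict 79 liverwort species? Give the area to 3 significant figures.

4.98 square kilometres

79 = 48.8 × A^0.3  ⇒  A^0.3 = 79/48.8 = 1.619
ln A = ln(1.619) / 0.3 = 0.4817 / 0.3 = 1.6057
A = e^1.6057 ≈ 4.981 square kilometres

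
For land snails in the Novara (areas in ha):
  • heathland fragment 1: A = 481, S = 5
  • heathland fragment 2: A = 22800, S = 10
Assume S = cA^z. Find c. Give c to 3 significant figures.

1.65

z = ln(S₂/S₁) / ln(A₂/A₁) = ln(10/5) / ln(22800/481) = 0.6931 / 3.8586 = 0.1796
c = S₁ / A₁^z = 5 / 481^0.1796 = 5 / 3.033 = 1.649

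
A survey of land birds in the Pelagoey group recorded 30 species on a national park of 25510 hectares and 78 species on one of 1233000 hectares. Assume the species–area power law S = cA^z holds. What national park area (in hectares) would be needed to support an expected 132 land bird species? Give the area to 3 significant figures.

z = ln(78/30) / ln(1233000/25510) = 0.9555 / 3.8781 = 0.2464
c = 30 / 25510^0.2464 = 30 / 12.18 = 2.463
A = (132/2.463)^(1/0.2464) ⇒ ln A = ln(53.6)/0.2464 = 16.1602
A = e^16.1602 ≈ 10430192 hectares

10400000 hectares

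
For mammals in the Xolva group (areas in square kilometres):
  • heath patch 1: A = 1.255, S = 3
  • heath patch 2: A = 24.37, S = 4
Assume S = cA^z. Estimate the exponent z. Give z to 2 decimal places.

0.10

Taking logs: ln S = ln c + z ln A, so z = (ln S₂ − ln S₁)/(ln A₂ − ln A₁).
z = ln(4/3) / ln(24.37/1.255) = ln(1.333) / ln(19.42) = 0.2877 / 2.9662 = 0.0970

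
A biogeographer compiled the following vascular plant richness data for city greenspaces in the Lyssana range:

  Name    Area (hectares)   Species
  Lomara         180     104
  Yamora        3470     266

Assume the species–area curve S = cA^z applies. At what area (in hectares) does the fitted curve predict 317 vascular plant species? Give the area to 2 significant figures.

z = ln(266/104) / ln(3470/180) = 0.9391 / 2.9590 = 0.3174
c = 104 / 180^0.3174 = 104 / 5.197 = 20.01
A = (317/20.01)^(1/0.3174) ⇒ ln A = ln(15.84)/0.3174 = 8.7046
A = e^8.7046 ≈ 6030 hectares

6000 hectares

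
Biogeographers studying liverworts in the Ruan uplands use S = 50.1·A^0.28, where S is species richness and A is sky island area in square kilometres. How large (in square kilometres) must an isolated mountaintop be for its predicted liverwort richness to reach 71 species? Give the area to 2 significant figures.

3.5 square kilometres

71 = 50.1 × A^0.28  ⇒  A^0.28 = 71/50.1 = 1.417
ln A = ln(1.417) / 0.28 = 0.3487 / 0.28 = 1.2452
A = e^1.2452 ≈ 3.474 square kilometres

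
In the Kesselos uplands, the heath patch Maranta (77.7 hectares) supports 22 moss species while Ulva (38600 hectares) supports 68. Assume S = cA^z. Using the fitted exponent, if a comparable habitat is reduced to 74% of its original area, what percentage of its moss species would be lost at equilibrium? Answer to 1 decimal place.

z = ln(68/22) / ln(38600/77.7) = 1.1285 / 6.2082 = 0.1818
S_new/S_old = (A_new/A_old)^z = 0.74^0.1818 = exp(0.1818 × -0.3011) = 0.9467
Fraction lost = 1 − 0.9467 = 0.05326

5.3%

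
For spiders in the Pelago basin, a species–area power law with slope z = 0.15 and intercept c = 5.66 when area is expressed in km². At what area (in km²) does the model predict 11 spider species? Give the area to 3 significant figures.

11 = 5.66 × A^0.15  ⇒  A^0.15 = 11/5.66 = 1.943
ln A = ln(1.943) / 0.15 = 0.6645 / 0.15 = 4.4298
A = e^4.4298 ≈ 83.92 km²

83.9 km²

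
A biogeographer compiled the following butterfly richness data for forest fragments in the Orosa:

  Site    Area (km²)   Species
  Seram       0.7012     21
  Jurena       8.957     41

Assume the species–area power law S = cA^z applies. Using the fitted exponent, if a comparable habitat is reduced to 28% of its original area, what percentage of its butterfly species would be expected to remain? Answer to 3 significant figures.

z = ln(41/21) / ln(8.957/0.7012) = 0.6690 / 2.5474 = 0.2626
S_new/S_old = (A_new/A_old)^z = 0.28^0.2626 = exp(0.2626 × -1.2730) = 0.7158

71.6%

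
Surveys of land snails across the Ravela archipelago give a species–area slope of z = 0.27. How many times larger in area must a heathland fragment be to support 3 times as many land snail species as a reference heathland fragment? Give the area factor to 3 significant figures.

58.5

(A₂/A₁)^0.27 = 3, so A₂/A₁ = 3^(1/0.27) = 3^3.704
ln(A₂/A₁) = ln 3 / 0.27 = 1.0986 / 0.27 = 4.0689
A₂/A₁ = e^4.0689 ≈ 58.49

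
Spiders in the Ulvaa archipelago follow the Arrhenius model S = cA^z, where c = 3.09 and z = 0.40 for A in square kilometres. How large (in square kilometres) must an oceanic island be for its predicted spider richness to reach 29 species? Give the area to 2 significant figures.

29 = 3.09 × A^0.4  ⇒  A^0.4 = 29/3.09 = 9.385
ln A = ln(9.385) / 0.4 = 2.2391 / 0.4 = 5.5978
A = e^5.5978 ≈ 269.8 square kilometres

270 square kilometres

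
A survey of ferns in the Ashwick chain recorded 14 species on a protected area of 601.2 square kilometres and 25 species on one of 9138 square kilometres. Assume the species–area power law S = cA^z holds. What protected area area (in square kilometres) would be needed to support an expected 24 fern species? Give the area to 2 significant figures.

z = ln(25/14) / ln(9138/601.2) = 0.5798 / 2.7213 = 0.2131
c = 14 / 601.2^0.2131 = 14 / 3.91 = 3.581
A = (24/3.581)^(1/0.2131) ⇒ ln A = ln(6.702)/0.2131 = 8.9286
A = e^8.9286 ≈ 7545 square kilometres

7500 square kilometres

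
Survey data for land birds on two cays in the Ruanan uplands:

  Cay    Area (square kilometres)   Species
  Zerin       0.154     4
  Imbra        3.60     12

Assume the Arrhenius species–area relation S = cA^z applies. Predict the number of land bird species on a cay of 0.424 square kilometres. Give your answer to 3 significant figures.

z = ln(12/4) / ln(3.6/0.154) = 1.0986 / 3.1517 = 0.3486
c = 4 / 0.154^0.3486 = 4 / 0.5209 = 7.678
S₃ = 7.678 × 0.424^0.3486 = 7.678 × 0.7415 ≈ 5.693

5.69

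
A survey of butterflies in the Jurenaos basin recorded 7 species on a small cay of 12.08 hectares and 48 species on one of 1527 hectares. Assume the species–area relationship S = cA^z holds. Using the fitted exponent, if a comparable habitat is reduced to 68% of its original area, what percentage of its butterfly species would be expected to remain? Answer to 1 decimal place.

z = ln(48/7) / ln(1527/12.08) = 1.9253 / 4.8395 = 0.3978
S_new/S_old = (A_new/A_old)^z = 0.68^0.3978 = exp(0.3978 × -0.3857) = 0.8578

85.8%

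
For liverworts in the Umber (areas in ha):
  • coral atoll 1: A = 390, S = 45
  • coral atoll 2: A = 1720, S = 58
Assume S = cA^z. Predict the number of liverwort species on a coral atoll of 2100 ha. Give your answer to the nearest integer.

z = ln(58/45) / ln(1720/390) = 0.2538 / 1.4839 = 0.1710
c = 45 / 390^0.1710 = 45 / 2.774 = 16.22
S₃ = 16.22 × 2100^0.1710 = 16.22 × 3.7 ≈ 60.01

60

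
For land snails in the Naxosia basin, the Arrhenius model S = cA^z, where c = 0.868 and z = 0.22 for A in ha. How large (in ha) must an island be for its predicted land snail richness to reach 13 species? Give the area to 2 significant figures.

13 = 0.868 × A^0.22  ⇒  A^0.22 = 13/0.868 = 14.98
ln A = ln(14.98) / 0.22 = 2.7065 / 0.22 = 12.3023
A = e^12.3023 ≈ 220209 ha

220000 ha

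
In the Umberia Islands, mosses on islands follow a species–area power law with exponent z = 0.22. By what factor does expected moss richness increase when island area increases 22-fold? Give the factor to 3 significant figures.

1.97

S₂/S₁ = (A₂/A₁)^z = 22^0.22
ln(S₂/S₁) = 0.22 × ln 22 = 0.22 × 3.0910 = 0.6800
S₂/S₁ = e^0.6800 ≈ 1.974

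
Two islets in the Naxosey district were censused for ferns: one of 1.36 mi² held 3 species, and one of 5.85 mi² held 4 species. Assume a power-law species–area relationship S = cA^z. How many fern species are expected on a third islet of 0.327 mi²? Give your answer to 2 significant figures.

z = ln(4/3) / ln(5.85/1.36) = 0.2877 / 1.4590 = 0.1972
c = 3 / 1.36^0.1972 = 3 / 1.063 = 2.824
S₃ = 2.824 × 0.327^0.1972 = 2.824 × 0.8022 ≈ 2.265

2.3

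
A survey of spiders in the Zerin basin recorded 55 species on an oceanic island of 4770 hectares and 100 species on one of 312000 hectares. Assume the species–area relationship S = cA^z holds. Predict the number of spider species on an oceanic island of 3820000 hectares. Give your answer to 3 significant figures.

z = ln(100/55) / ln(312000/4770) = 0.5978 / 4.1807 = 0.1430
c = 55 / 4770^0.1430 = 55 / 3.358 = 16.38
S₃ = 16.38 × 3820000^0.1430 = 16.38 × 8.735 ≈ 143.1

143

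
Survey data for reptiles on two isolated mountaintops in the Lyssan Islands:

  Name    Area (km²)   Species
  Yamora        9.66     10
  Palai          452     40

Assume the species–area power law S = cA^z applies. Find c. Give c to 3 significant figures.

z = ln(S₂/S₁) / ln(A₂/A₁) = ln(40/10) / ln(452/9.66) = 1.3863 / 3.8457 = 0.3605
c = S₁ / A₁^z = 10 / 9.66^0.3605 = 10 / 2.265 = 4.415

4.42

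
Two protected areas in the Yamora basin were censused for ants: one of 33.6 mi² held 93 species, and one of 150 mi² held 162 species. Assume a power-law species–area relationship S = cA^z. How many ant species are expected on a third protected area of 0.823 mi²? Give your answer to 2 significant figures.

23

z = ln(162/93) / ln(150/33.6) = 0.5550 / 1.4961 = 0.3710
c = 93 / 33.6^0.3710 = 93 / 3.683 = 25.25
S₃ = 25.25 × 0.823^0.3710 = 25.25 × 0.9303 ≈ 23.49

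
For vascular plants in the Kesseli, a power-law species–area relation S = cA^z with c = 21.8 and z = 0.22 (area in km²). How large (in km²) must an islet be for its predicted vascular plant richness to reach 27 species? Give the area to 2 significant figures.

2.6 km²

27 = 21.8 × A^0.22  ⇒  A^0.22 = 27/21.8 = 1.239
ln A = ln(1.239) / 0.22 = 0.2139 / 0.22 = 0.9724
A = e^0.9724 ≈ 2.644 km²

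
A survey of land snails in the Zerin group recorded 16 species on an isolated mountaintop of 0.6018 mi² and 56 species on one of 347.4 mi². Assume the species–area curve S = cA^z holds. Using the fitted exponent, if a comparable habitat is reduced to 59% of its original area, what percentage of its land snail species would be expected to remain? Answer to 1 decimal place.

z = ln(56/16) / ln(347.4/0.6018) = 1.2528 / 6.3583 = 0.1970
S_new/S_old = (A_new/A_old)^z = 0.59^0.1970 = exp(0.1970 × -0.5276) = 0.9013

90.1%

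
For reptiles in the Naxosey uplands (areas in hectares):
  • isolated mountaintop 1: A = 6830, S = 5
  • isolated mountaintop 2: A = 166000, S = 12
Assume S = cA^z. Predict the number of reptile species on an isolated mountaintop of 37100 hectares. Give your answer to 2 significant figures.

z = ln(12/5) / ln(166000/6830) = 0.8755 / 3.1907 = 0.2744
c = 5 / 6830^0.2744 = 5 / 11.27 = 0.4435
S₃ = 0.4435 × 37100^0.2744 = 0.4435 × 17.94 ≈ 7.955

8.0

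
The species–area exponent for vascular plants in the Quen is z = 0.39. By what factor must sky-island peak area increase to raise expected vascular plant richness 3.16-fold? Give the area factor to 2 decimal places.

(A₂/A₁)^0.39 = 3.16, so A₂/A₁ = 3.16^(1/0.39) = 3.16^2.564
ln(A₂/A₁) = ln 3.16 / 0.39 = 1.1506 / 0.39 = 2.9502
A₂/A₁ = e^2.9502 ≈ 19.11

19.11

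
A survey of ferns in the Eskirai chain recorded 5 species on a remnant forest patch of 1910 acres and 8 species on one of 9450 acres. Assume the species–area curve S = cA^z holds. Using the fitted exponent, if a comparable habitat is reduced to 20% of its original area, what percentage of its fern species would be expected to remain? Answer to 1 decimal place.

62.3%

z = ln(8/5) / ln(9450/1910) = 0.4700 / 1.5989 = 0.2940
S_new/S_old = (A_new/A_old)^z = 0.2^0.2940 = exp(0.2940 × -1.6094) = 0.6231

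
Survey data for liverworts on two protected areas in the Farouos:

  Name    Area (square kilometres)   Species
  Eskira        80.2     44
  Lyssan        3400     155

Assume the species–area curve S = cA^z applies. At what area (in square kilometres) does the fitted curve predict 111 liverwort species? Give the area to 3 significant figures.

1260 square kilometres

z = ln(155/44) / ln(3400/80.2) = 1.2592 / 3.7470 = 0.3361
c = 44 / 80.2^0.3361 = 44 / 4.364 = 10.08
A = (111/10.08)^(1/0.3361) ⇒ ln A = ln(11.01)/0.3361 = 7.1380
A = e^7.1380 ≈ 1259 square kilometres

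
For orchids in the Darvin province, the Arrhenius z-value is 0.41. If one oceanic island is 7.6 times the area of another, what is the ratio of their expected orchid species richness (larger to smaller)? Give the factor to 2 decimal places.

S₂/S₁ = (A₂/A₁)^z = 7.6^0.41
ln(S₂/S₁) = 0.41 × ln 7.6 = 0.41 × 2.0281 = 0.8315
S₂/S₁ = e^0.8315 ≈ 2.297

2.30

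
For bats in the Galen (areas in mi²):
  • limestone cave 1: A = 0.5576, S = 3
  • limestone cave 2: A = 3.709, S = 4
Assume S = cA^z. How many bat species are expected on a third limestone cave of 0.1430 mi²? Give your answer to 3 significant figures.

z = ln(4/3) / ln(3.709/0.5576) = 0.2877 / 1.8949 = 0.1518
c = 3 / 0.5576^0.1518 = 3 / 0.9151 = 3.278
S₃ = 3.278 × 0.143^0.1518 = 3.278 × 0.7443 ≈ 2.44

2.44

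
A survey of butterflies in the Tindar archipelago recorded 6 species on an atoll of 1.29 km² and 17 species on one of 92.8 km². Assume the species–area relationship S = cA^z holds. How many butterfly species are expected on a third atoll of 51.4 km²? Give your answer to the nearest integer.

z = ln(17/6) / ln(92.8/1.29) = 1.0415 / 4.2758 = 0.2436
c = 6 / 1.29^0.2436 = 6 / 1.064 = 5.639
S₃ = 5.639 × 51.4^0.2436 = 5.639 × 2.611 ≈ 14.72

15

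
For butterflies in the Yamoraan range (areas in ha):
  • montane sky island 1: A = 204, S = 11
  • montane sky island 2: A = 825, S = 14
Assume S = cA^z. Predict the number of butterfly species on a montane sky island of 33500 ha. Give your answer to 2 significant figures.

z = ln(14/11) / ln(825/204) = 0.2412 / 1.3973 = 0.1726
c = 11 / 204^0.1726 = 11 / 2.504 = 4.393
S₃ = 4.393 × 33500^0.1726 = 4.393 × 6.04 ≈ 26.53

27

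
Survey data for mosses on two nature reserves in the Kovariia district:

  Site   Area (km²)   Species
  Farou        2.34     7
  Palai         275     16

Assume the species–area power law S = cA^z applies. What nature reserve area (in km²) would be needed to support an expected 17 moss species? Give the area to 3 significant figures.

z = ln(16/7) / ln(275/2.34) = 0.8267 / 4.7666 = 0.1734
c = 7 / 2.34^0.1734 = 7 / 1.159 = 6.04
A = (17/6.04)^(1/0.1734) ⇒ ln A = ln(2.814)/0.1734 = 5.9663
A = e^5.9663 ≈ 390.1 km²

390 km²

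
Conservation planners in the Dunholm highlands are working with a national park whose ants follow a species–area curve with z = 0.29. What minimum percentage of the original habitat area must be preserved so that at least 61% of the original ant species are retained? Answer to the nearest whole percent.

18%

Need (A_new/A_old)^0.29 = 0.61, so A_new/A_old = 0.61^(1/0.29) = 0.61^3.448
ln(A_new/A_old) = ln 0.61 / 0.29 = -0.4943 / 0.29 = -1.7045
A_new/A_old = e^-1.7045 ≈ 0.1819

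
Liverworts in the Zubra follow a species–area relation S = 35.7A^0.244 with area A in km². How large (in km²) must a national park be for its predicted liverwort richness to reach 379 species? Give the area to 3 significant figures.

379 = 35.7 × A^0.244  ⇒  A^0.244 = 379/35.7 = 10.62
ln A = ln(10.62) / 0.244 = 2.3624 / 0.244 = 9.6819
A = e^9.6819 ≈ 16025 km²

16000 km²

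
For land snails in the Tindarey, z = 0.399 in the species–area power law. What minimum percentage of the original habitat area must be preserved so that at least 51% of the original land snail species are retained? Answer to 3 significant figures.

18.5%

Need (A_new/A_old)^0.399 = 0.51, so A_new/A_old = 0.51^(1/0.399) = 0.51^2.506
ln(A_new/A_old) = ln 0.51 / 0.399 = -0.6733 / 0.399 = -1.6876
A_new/A_old = e^-1.6876 ≈ 0.185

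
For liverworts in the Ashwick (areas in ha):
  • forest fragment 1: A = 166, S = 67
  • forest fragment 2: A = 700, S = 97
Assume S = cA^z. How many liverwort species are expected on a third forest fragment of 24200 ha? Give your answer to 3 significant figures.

z = ln(97/67) / ln(700/166) = 0.3700 / 1.4391 = 0.2571
c = 67 / 166^0.2571 = 67 / 3.722 = 18
S₃ = 18 × 24200^0.2571 = 18 × 13.4 ≈ 241.2

241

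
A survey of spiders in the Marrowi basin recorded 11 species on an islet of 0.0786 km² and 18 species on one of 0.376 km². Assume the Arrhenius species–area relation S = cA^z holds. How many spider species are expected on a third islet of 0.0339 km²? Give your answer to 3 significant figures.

z = ln(18/11) / ln(0.376/0.0786) = 0.4925 / 1.5652 = 0.3146
c = 11 / 0.0786^0.3146 = 11 / 0.4492 = 24.49
S₃ = 24.49 × 0.0339^0.3146 = 24.49 × 0.3448 ≈ 8.443

8.44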